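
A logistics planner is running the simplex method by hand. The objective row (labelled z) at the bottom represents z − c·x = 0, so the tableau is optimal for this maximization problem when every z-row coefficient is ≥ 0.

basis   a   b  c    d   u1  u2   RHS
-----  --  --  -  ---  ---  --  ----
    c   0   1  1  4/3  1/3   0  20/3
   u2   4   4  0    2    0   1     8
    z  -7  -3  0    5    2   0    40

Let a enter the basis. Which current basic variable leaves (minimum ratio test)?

Column a entries and ratios — c: 0 ≤ 0, skip; u2: 8/4 = 2.
Smallest ratio is 2 in the row of u2, so u2 leaves.

u2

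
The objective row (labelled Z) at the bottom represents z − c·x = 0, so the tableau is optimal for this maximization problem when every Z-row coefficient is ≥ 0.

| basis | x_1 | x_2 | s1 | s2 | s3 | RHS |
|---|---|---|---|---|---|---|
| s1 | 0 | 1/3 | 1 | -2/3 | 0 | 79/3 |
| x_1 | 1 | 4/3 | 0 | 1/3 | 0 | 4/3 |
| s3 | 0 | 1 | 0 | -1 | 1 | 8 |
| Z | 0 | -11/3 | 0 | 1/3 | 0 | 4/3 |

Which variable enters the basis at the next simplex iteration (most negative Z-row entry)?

x_2

Negative Z-row entries: x_2: -11/3.
The most negative is -11/3 in column x_2, so x_2 enters.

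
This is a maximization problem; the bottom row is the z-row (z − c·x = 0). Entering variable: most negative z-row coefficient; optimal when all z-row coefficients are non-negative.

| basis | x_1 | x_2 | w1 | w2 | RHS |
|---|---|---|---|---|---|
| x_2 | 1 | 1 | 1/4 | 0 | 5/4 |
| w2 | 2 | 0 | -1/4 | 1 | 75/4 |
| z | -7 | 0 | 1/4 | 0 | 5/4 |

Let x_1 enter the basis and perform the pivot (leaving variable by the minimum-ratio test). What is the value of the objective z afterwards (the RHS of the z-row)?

10

Ratio test on column x_1 — row 1: (5/4)/1 = 5/4; row 2: (75/4)/2 = 75/8. Minimum is 5/4 at row 1 (x_2 leaves); pivot element 1.
Pivot on row 1; the z-row RHS becomes 5/4 − (-7)·(5/4) = 10.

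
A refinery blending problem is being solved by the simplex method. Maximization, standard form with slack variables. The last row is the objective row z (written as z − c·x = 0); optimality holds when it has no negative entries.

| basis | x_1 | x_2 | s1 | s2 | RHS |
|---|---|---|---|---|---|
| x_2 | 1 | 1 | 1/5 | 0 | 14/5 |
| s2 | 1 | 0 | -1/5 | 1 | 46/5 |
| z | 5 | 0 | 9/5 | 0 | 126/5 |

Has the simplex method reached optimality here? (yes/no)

yes

Every z-row coefficient is ≥ 0, so the tableau is optimal.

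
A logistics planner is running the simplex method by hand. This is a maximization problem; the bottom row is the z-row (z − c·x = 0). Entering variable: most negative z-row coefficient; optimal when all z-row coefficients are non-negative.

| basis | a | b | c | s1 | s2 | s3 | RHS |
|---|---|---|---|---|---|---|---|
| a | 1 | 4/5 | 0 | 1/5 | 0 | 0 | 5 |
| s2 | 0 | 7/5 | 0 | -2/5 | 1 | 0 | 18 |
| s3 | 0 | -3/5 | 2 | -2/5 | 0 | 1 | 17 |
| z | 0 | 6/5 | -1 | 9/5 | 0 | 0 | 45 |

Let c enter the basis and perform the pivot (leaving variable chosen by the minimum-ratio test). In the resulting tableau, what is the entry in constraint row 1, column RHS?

5

Ratio test on column c — row 1: entry 0 ≤ 0; row 2: entry 0 ≤ 0; row 3: 17/2 = 17/2. Minimum is 17/2 at row 3 (s3 leaves); pivot element 2.
Divide row 3 by 2; eliminate column c from the other rows.
Row 1 update in column RHS: 5 − 0·(17/2) = 5.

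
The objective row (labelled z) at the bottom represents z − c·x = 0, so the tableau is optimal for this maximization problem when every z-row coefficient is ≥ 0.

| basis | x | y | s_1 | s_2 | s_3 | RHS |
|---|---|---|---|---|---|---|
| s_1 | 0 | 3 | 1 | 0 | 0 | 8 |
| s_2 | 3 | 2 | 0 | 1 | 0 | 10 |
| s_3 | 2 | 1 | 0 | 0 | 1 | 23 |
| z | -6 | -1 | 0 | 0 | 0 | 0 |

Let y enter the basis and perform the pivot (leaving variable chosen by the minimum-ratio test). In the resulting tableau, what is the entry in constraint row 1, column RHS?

8/3

Ratio test on column y — row 1: 8/3 = 8/3; row 2: 10/2 = 5; row 3: 23/1 = 23. Minimum is 8/3 at row 1 (s_1 leaves); pivot element 3.
Divide row 1 by 3; eliminate column y from the other rows.
In the new row 1, the RHS entry is the old entry divided by the pivot: 8/3 = 8/3.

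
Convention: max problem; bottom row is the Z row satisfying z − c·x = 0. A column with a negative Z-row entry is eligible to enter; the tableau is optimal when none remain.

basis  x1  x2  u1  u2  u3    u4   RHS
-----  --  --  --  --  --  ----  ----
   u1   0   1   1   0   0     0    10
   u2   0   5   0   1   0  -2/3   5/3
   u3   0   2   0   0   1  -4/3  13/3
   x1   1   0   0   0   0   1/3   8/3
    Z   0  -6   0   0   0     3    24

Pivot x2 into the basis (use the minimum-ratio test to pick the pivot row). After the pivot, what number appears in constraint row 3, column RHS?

Ratio test on column x2 — row 1: 10/1 = 10; row 2: (5/3)/5 = 1/3; row 3: (13/3)/2 = 13/6; row 4: entry 0 ≤ 0. Minimum is 1/3 at row 2 (u2 leaves); pivot element 5.
Divide row 2 by 5; eliminate column x2 from the other rows.
Row 3 update in column RHS: 13/3 − 2·(1/3) = 11/3.

11/3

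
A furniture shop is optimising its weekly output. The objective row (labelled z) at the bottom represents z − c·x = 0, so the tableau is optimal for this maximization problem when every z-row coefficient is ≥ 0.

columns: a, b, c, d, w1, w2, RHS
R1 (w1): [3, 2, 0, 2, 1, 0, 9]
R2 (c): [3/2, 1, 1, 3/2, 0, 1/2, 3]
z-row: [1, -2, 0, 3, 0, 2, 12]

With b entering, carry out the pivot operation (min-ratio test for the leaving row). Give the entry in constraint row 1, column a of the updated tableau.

0

Ratio test on column b — row 1: 9/2 = 9/2; row 2: 3/1 = 3. Minimum is 3 at row 2 (c leaves); pivot element 1.
Divide row 2 by 1; eliminate column b from the other rows.
Row 1 update in column a: 3 − 2·(3/2) = 0.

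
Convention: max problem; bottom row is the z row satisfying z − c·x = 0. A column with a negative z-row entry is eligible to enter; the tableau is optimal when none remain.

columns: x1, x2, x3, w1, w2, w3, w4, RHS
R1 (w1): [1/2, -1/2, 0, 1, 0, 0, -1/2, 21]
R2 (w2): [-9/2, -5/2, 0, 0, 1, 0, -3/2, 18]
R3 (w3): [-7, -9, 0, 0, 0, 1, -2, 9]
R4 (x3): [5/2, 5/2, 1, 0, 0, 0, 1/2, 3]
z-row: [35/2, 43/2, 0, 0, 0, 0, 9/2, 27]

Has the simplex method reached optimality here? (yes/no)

Every z-row coefficient is ≥ 0, so the tableau is optimal.

yes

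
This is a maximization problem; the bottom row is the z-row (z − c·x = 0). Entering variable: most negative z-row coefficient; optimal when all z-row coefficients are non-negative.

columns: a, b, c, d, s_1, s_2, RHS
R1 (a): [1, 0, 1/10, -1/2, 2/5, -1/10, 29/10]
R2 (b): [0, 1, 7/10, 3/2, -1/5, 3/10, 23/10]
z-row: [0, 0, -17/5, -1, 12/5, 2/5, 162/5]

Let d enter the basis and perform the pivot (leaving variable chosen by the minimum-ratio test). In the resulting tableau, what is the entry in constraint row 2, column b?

Ratio test on column d — row 1: entry -1/2 ≤ 0; row 2: (23/10)/(3/2) = 23/15. Minimum is 23/15 at row 2 (b leaves); pivot element 3/2.
Divide row 2 by 3/2; eliminate column d from the other rows.
In the new row 2, the b entry is the old entry divided by the pivot: 1/(3/2) = 2/3.

2/3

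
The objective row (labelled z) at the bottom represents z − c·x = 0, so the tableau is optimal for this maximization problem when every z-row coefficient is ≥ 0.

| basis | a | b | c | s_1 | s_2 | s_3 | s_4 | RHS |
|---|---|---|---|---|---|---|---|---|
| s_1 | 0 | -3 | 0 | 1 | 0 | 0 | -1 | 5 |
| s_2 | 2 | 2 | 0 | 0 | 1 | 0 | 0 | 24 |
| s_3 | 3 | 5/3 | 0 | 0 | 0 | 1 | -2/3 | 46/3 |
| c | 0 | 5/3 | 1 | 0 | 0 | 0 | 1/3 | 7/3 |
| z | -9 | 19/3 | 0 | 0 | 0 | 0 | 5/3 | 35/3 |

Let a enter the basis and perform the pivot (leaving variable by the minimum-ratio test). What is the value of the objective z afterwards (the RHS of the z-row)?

Ratio test on column a — row 1: entry 0 ≤ 0; row 2: 24/2 = 12; row 3: (46/3)/3 = 46/9; row 4: entry 0 ≤ 0. Minimum is 46/9 at row 3 (s_3 leaves); pivot element 3.
Pivot on row 3; the z-row RHS becomes 35/3 − (-9)·(46/9) = 173/3.

173/3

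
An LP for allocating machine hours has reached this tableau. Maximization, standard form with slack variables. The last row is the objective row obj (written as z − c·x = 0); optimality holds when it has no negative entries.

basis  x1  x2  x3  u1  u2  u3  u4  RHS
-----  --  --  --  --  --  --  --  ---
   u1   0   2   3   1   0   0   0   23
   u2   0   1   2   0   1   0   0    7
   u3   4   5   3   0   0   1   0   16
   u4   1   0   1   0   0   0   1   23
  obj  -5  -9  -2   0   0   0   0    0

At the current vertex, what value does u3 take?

u3 is basic (row 3); its value is the RHS of that row, 16.

16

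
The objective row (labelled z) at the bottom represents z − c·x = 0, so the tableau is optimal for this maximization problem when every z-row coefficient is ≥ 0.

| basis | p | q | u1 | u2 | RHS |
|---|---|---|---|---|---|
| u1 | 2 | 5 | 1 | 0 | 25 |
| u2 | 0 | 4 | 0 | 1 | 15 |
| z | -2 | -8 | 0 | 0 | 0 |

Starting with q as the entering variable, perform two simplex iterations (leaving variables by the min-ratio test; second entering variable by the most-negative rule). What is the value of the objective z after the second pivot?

Ratio test on column q — row 1: 25/5 = 5; row 2: 15/4 = 15/4. Minimum is 15/4 at row 2 (u2 leaves); pivot element 4.
Pivot on row 2; the z-row RHS becomes 0 − (-8)·(15/4) = 30.
Next entering variable (most negative z-row entry -2): p.
Ratio test on column p — row 1: (25/4)/2 = 25/8; row 2: entry 0 ≤ 0. Minimum is 25/8 at row 1 (u1 leaves); pivot element 2.
After the second pivot the z-row RHS is 30 − (-2)·(25/8) = 145/4.

145/4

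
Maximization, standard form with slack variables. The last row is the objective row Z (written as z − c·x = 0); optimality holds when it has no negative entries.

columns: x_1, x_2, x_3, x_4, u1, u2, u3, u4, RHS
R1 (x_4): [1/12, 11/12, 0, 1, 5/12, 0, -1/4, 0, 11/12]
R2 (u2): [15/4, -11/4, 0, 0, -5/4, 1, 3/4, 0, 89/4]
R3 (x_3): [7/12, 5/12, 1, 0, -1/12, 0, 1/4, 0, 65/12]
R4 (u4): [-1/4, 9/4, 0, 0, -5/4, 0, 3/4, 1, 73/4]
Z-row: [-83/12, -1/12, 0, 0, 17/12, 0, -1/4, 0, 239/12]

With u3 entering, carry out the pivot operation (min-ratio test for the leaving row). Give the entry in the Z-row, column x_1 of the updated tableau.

-19/3

Ratio test on column u3 — row 1: entry -1/4 ≤ 0; row 2: (89/4)/(3/4) = 89/3; row 3: (65/12)/(1/4) = 65/3; row 4: (73/4)/(3/4) = 73/3. Minimum is 65/3 at row 3 (x_3 leaves); pivot element 1/4.
Divide row 3 by 1/4; eliminate column u3 from the other rows.
Z-row update in column x_1: -83/12 − (-1/4)·(7/3) = -19/3.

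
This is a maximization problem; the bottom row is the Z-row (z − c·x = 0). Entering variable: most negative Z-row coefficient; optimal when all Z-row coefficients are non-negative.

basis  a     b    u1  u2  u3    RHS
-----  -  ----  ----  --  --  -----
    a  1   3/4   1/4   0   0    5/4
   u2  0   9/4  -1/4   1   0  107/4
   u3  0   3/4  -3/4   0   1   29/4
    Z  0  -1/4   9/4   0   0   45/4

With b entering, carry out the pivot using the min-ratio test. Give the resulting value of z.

Ratio test on column b — row 1: (5/4)/(3/4) = 5/3; row 2: (107/4)/(9/4) = 107/9; row 3: (29/4)/(3/4) = 29/3. Minimum is 5/3 at row 1 (a leaves); pivot element 3/4.
Pivot on row 1; the Z-row RHS becomes 45/4 − (-1/4)·(5/3) = 35/3.

35/3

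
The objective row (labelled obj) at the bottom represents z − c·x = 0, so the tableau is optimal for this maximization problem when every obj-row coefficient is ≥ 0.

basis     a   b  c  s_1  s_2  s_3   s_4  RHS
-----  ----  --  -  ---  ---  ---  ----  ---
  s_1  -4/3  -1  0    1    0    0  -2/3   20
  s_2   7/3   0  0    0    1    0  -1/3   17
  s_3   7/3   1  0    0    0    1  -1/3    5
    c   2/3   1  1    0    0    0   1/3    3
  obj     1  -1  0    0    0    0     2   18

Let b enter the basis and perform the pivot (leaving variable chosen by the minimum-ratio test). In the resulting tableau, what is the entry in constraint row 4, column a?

Ratio test on column b — row 1: entry -1 ≤ 0; row 2: entry 0 ≤ 0; row 3: 5/1 = 5; row 4: 3/1 = 3. Minimum is 3 at row 4 (c leaves); pivot element 1.
Divide row 4 by 1; eliminate column b from the other rows.
In the new row 4, the a entry is the old entry divided by the pivot: (2/3)/1 = 2/3.

2/3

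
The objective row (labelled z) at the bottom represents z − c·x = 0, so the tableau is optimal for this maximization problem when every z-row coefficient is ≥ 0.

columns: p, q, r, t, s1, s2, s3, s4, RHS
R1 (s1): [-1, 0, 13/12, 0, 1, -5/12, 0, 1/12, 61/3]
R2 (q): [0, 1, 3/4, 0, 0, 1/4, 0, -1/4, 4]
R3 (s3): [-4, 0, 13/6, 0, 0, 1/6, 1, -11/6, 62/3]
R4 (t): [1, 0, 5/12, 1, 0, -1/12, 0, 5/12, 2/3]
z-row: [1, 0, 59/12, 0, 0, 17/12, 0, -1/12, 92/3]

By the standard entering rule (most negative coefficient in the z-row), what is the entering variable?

Negative z-row entries: s4: -1/12.
The most negative is -1/12 in column s4, so s4 enters.

s4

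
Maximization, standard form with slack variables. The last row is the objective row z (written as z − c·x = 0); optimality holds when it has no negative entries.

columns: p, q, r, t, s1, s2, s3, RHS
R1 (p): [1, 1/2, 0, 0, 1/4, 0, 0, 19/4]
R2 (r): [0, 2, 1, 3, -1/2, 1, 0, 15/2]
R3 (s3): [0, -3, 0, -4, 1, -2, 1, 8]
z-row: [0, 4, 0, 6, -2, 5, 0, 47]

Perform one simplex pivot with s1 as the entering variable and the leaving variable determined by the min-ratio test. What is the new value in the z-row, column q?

-2

Ratio test on column s1 — row 1: (19/4)/(1/4) = 19; row 2: entry -1/2 ≤ 0; row 3: 8/1 = 8. Minimum is 8 at row 3 (s3 leaves); pivot element 1.
Divide row 3 by 1; eliminate column s1 from the other rows.
z-row update in column q: 4 − (-2)·(-3) = -2.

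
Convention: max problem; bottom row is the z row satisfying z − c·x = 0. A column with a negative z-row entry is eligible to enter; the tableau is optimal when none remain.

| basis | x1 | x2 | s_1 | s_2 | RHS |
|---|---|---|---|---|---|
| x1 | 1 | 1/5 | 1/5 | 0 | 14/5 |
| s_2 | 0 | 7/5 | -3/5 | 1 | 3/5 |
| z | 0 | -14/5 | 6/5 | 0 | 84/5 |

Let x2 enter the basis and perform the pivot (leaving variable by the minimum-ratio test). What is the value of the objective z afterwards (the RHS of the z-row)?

18

Ratio test on column x2 — row 1: (14/5)/(1/5) = 14; row 2: (3/5)/(7/5) = 3/7. Minimum is 3/7 at row 2 (s_2 leaves); pivot element 7/5.
Pivot on row 2; the z-row RHS becomes 84/5 − (-14/5)·(3/7) = 18.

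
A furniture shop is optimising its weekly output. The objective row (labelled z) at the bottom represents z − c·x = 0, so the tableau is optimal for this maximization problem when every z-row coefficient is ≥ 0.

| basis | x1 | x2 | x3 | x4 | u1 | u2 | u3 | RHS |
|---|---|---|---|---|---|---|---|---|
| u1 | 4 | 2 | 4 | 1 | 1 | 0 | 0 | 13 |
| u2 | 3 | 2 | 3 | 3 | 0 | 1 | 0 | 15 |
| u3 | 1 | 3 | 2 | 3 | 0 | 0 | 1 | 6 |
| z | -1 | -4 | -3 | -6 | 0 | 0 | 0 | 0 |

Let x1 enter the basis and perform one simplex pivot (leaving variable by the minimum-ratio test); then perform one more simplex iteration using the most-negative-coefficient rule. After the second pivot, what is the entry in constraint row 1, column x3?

Ratio test on column x1 — row 1: 13/4 = 13/4; row 2: 15/3 = 5; row 3: 6/1 = 6. Minimum is 13/4 at row 1 (u1 leaves); pivot element 4.
Divide row 1 by 4; eliminate column x1 from the other rows.
Second iteration: most negative z-row entry is -23/4 in column x4, so x4 enters.
Ratio test on column x4 — row 1: (13/4)/(1/4) = 13; row 2: (21/4)/(9/4) = 7/3; row 3: (11/4)/(11/4) = 1. Minimum is 1 at row 3 (u3 leaves); pivot element 11/4.
Divide row 3 by 11/4; eliminate column x4 from the other rows.
After both pivots, the entry at constraint row 1, column x3 is 10/11.

10/11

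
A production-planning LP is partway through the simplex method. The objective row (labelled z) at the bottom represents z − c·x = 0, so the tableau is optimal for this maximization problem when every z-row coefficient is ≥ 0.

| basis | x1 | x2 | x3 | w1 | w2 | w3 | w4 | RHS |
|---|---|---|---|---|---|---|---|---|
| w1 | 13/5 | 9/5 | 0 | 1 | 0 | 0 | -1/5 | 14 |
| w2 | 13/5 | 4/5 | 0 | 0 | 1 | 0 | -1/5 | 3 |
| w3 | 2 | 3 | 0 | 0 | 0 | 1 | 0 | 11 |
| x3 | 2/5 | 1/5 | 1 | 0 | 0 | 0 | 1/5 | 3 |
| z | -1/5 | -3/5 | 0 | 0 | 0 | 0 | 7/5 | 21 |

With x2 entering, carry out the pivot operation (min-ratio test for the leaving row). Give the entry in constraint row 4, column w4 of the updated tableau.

Ratio test on column x2 — row 1: 14/(9/5) = 70/9; row 2: 3/(4/5) = 15/4; row 3: 11/3 = 11/3; row 4: 3/(1/5) = 15. Minimum is 11/3 at row 3 (w3 leaves); pivot element 3.
Divide row 3 by 3; eliminate column x2 from the other rows.
Row 4 update in column w4: 1/5 − (1/5)·0 = 1/5.

1/5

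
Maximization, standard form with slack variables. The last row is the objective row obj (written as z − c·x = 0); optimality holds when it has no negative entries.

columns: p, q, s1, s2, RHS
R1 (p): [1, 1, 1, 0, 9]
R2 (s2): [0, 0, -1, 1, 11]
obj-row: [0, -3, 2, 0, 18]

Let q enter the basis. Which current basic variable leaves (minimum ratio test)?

p

Column q entries and ratios — p: 9/1 = 9; s2: 0 ≤ 0, skip.
Smallest ratio is 9 in the row of p, so p leaves.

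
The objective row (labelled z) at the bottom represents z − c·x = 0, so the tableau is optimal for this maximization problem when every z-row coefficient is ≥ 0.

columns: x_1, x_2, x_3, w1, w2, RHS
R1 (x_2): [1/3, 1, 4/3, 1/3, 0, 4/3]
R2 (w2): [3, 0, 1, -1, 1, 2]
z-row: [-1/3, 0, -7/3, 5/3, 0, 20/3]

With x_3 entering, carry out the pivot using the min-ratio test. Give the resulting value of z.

9

Ratio test on column x_3 — row 1: (4/3)/(4/3) = 1; row 2: 2/1 = 2. Minimum is 1 at row 1 (x_2 leaves); pivot element 4/3.
Pivot on row 1; the z-row RHS becomes 20/3 − (-7/3)·1 = 9.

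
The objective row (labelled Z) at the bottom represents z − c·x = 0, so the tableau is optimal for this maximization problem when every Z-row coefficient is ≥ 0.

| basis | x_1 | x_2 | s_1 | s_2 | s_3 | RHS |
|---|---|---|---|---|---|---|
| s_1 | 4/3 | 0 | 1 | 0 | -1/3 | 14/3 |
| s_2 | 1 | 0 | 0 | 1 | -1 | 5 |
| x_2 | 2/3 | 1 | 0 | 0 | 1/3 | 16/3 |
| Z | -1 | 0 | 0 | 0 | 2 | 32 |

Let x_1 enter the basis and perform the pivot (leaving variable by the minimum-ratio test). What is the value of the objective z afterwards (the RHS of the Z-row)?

Ratio test on column x_1 — row 1: (14/3)/(4/3) = 7/2; row 2: 5/1 = 5; row 3: (16/3)/(2/3) = 8. Minimum is 7/2 at row 1 (s_1 leaves); pivot element 4/3.
Pivot on row 1; the Z-row RHS becomes 32 − (-1)·(7/2) = 71/2.

71/2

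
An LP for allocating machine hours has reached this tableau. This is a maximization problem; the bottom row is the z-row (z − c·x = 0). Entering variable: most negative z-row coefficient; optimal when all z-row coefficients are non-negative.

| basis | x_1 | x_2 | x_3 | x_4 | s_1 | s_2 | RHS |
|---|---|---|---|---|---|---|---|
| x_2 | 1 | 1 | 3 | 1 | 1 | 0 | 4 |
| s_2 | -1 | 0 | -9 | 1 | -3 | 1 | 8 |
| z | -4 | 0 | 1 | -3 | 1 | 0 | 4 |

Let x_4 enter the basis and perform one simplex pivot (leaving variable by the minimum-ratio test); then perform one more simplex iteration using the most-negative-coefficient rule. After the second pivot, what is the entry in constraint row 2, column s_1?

Ratio test on column x_4 — row 1: 4/1 = 4; row 2: 8/1 = 8. Minimum is 4 at row 1 (x_2 leaves); pivot element 1.
Divide row 1 by 1; eliminate column x_4 from the other rows.
Second iteration: most negative z-row entry is -1 in column x_1, so x_1 enters.
Ratio test on column x_1 — row 1: 4/1 = 4; row 2: entry -2 ≤ 0. Minimum is 4 at row 1 (x_4 leaves); pivot element 1.
Divide row 1 by 1; eliminate column x_1 from the other rows.
After both pivots, the entry at constraint row 2, column s_1 is -2.

-2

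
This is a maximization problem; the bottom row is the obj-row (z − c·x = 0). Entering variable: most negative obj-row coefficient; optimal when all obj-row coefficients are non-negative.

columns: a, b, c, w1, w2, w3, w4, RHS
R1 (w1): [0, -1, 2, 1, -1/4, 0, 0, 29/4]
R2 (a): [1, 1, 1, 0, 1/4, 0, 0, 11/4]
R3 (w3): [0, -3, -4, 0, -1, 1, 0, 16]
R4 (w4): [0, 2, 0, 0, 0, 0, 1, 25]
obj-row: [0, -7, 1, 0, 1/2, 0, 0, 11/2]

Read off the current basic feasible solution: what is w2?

w2 is not in the basis, so in the current basic feasible solution w2 = 0.

0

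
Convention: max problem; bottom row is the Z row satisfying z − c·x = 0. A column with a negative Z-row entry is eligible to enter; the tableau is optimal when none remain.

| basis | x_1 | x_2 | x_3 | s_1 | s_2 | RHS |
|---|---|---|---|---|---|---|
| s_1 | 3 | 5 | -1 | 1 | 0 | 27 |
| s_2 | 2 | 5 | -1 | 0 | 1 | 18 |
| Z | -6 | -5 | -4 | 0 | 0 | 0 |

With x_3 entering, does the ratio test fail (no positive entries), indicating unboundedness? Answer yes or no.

Every constraint-row entry in column x_3 is ≤ 0, so increasing x_3 is unbounded.

yes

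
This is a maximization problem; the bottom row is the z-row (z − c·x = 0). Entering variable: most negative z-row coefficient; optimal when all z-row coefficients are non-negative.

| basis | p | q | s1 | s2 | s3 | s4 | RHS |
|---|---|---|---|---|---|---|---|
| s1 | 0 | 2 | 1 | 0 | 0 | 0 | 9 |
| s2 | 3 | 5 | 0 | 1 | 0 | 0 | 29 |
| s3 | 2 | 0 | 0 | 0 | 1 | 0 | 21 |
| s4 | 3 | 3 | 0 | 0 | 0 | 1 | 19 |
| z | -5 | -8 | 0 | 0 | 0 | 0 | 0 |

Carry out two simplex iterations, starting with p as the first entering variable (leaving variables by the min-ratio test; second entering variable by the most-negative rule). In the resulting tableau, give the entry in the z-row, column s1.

3/2

Ratio test on column p — row 1: entry 0 ≤ 0; row 2: 29/3 = 29/3; row 3: 21/2 = 21/2; row 4: 19/3 = 19/3. Minimum is 19/3 at row 4 (s4 leaves); pivot element 3.
Divide row 4 by 3; eliminate column p from the other rows.
Second iteration: most negative z-row entry is -3 in column q, so q enters.
Ratio test on column q — row 1: 9/2 = 9/2; row 2: 10/2 = 5; row 3: entry -2 ≤ 0; row 4: (19/3)/1 = 19/3. Minimum is 9/2 at row 1 (s1 leaves); pivot element 2.
Divide row 1 by 2; eliminate column q from the other rows.
After both pivots, the entry at the z-row, column s1 is 3/2.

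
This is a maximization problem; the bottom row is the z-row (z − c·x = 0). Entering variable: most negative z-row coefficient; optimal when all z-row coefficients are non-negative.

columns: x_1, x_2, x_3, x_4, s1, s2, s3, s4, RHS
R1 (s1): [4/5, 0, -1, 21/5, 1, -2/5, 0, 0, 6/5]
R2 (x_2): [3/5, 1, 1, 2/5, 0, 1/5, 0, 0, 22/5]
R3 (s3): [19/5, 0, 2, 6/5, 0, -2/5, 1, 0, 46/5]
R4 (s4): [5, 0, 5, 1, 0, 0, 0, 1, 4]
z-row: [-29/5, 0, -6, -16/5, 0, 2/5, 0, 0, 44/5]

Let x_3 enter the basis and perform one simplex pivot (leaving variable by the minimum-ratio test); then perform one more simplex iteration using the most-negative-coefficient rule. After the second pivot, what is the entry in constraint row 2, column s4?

Ratio test on column x_3 — row 1: entry -1 ≤ 0; row 2: (22/5)/1 = 22/5; row 3: (46/5)/2 = 23/5; row 4: 4/5 = 4/5. Minimum is 4/5 at row 4 (s4 leaves); pivot element 5.
Divide row 4 by 5; eliminate column x_3 from the other rows.
Second iteration: most negative z-row entry is -2 in column x_4, so x_4 enters.
Ratio test on column x_4 — row 1: 2/(22/5) = 5/11; row 2: (18/5)/(1/5) = 18; row 3: (38/5)/(4/5) = 19/2; row 4: (4/5)/(1/5) = 4. Minimum is 5/11 at row 1 (s1 leaves); pivot element 22/5.
Divide row 1 by 22/5; eliminate column x_4 from the other rows.
After both pivots, the entry at constraint row 2, column s4 is -23/110.

-23/110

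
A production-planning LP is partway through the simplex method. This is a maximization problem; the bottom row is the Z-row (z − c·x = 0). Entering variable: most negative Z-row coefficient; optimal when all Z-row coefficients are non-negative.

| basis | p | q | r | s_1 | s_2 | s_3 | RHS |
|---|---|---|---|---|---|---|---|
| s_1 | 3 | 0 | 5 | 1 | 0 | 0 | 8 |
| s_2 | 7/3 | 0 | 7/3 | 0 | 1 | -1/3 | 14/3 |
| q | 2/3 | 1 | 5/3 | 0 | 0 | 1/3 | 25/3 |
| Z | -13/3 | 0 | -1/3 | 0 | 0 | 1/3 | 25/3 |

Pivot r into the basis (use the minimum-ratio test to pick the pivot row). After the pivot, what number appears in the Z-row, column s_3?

1/3

Ratio test on column r — row 1: 8/5 = 8/5; row 2: (14/3)/(7/3) = 2; row 3: (25/3)/(5/3) = 5. Minimum is 8/5 at row 1 (s_1 leaves); pivot element 5.
Divide row 1 by 5; eliminate column r from the other rows.
Z-row update in column s_3: 1/3 − (-1/3)·0 = 1/3.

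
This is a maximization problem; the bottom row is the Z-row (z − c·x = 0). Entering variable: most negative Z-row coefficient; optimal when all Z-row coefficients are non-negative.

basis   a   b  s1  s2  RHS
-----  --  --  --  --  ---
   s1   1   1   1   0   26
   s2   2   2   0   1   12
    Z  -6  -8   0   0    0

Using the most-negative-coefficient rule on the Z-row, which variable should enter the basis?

Negative Z-row entries: a: -6, b: -8.
The most negative is -8 in column b, so b enters.

b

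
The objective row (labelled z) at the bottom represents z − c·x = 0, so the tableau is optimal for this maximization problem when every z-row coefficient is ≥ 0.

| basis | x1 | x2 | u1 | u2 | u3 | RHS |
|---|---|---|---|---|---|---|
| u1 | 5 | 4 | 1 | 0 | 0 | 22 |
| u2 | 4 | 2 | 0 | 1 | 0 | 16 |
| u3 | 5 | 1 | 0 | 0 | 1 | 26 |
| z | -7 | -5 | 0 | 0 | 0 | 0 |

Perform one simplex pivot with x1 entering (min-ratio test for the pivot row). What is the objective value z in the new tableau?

28

Ratio test on column x1 — row 1: 22/5 = 22/5; row 2: 16/4 = 4; row 3: 26/5 = 26/5. Minimum is 4 at row 2 (u2 leaves); pivot element 4.
Pivot on row 2; the z-row RHS becomes 0 − (-7)·4 = 28.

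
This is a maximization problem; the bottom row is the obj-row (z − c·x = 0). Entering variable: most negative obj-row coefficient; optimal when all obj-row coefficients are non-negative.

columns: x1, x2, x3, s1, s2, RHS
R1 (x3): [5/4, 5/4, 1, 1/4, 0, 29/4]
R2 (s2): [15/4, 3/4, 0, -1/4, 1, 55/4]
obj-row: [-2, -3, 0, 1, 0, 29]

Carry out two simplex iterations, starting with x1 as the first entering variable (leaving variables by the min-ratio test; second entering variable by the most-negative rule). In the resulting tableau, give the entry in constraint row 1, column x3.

1

Ratio test on column x1 — row 1: (29/4)/(5/4) = 29/5; row 2: (55/4)/(15/4) = 11/3. Minimum is 11/3 at row 2 (s2 leaves); pivot element 15/4.
Divide row 2 by 15/4; eliminate column x1 from the other rows.
Second iteration: most negative obj-row entry is -13/5 in column x2, so x2 enters.
Ratio test on column x2 — row 1: (8/3)/1 = 8/3; row 2: (11/3)/(1/5) = 55/3. Minimum is 8/3 at row 1 (x3 leaves); pivot element 1.
Divide row 1 by 1; eliminate column x2 from the other rows.
After both pivots, the entry at constraint row 1, column x3 is 1.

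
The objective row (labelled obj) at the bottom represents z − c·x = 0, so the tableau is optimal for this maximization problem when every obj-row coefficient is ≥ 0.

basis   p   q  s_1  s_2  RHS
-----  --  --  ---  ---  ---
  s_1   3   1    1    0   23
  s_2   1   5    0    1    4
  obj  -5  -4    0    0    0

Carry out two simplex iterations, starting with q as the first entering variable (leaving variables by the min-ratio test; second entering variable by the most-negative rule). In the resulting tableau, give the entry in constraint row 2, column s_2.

1

Ratio test on column q — row 1: 23/1 = 23; row 2: 4/5 = 4/5. Minimum is 4/5 at row 2 (s_2 leaves); pivot element 5.
Divide row 2 by 5; eliminate column q from the other rows.
Second iteration: most negative obj-row entry is -21/5 in column p, so p enters.
Ratio test on column p — row 1: (111/5)/(14/5) = 111/14; row 2: (4/5)/(1/5) = 4. Minimum is 4 at row 2 (q leaves); pivot element 1/5.
Divide row 2 by 1/5; eliminate column p from the other rows.
After both pivots, the entry at constraint row 2, column s_2 is 1.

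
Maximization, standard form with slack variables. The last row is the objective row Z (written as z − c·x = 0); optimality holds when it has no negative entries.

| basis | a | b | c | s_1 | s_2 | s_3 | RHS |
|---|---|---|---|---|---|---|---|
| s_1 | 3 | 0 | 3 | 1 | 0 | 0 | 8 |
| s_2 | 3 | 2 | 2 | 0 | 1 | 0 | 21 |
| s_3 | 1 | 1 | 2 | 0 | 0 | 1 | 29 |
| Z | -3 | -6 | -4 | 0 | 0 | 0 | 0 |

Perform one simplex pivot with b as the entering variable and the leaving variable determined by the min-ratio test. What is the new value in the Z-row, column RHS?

Ratio test on column b — row 1: entry 0 ≤ 0; row 2: 21/2 = 21/2; row 3: 29/1 = 29. Minimum is 21/2 at row 2 (s_2 leaves); pivot element 2.
Divide row 2 by 2; eliminate column b from the other rows.
Z-row update in column RHS: 0 − (-6)·(21/2) = 63.

63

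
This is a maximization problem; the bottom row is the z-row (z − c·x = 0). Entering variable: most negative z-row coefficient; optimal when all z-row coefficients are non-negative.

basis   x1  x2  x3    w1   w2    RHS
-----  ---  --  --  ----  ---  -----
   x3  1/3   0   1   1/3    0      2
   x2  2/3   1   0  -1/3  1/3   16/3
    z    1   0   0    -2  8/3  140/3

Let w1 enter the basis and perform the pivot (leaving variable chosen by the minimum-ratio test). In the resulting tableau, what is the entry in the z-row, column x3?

6

Ratio test on column w1 — row 1: 2/(1/3) = 6; row 2: entry -1/3 ≤ 0. Minimum is 6 at row 1 (x3 leaves); pivot element 1/3.
Divide row 1 by 1/3; eliminate column w1 from the other rows.
z-row update in column x3: 0 − (-2)·3 = 6.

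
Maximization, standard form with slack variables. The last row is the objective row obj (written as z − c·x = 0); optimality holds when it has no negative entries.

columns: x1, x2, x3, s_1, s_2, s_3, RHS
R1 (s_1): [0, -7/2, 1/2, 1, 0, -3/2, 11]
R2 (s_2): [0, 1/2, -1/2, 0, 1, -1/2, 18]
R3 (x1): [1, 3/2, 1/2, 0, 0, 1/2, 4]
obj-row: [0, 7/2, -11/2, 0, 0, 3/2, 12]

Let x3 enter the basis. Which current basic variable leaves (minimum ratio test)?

x1

Column x3 entries and ratios — s_1: 11/(1/2) = 22; s_2: -1/2 ≤ 0, skip; x1: 4/(1/2) = 8.
Smallest ratio is 8 in the row of x1, so x1 leaves.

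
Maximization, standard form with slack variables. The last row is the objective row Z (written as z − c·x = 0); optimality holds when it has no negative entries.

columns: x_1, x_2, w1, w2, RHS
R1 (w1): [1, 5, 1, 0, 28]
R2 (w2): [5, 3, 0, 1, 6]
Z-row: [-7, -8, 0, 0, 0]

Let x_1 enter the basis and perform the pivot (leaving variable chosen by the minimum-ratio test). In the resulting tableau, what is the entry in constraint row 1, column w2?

Ratio test on column x_1 — row 1: 28/1 = 28; row 2: 6/5 = 6/5. Minimum is 6/5 at row 2 (w2 leaves); pivot element 5.
Divide row 2 by 5; eliminate column x_1 from the other rows.
Row 1 update in column w2: 0 − 1·(1/5) = -1/5.

-1/5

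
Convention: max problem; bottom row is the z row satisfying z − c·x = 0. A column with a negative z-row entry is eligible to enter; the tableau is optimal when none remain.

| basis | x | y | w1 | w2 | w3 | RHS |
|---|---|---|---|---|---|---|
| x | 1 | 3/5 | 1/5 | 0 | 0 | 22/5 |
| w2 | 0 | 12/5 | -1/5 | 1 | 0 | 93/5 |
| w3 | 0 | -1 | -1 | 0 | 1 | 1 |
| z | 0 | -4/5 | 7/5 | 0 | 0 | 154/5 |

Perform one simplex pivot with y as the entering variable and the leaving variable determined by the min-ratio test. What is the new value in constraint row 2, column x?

-4

Ratio test on column y — row 1: (22/5)/(3/5) = 22/3; row 2: (93/5)/(12/5) = 31/4; row 3: entry -1 ≤ 0. Minimum is 22/3 at row 1 (x leaves); pivot element 3/5.
Divide row 1 by 3/5; eliminate column y from the other rows.
Row 2 update in column x: 0 − (12/5)·(5/3) = -4.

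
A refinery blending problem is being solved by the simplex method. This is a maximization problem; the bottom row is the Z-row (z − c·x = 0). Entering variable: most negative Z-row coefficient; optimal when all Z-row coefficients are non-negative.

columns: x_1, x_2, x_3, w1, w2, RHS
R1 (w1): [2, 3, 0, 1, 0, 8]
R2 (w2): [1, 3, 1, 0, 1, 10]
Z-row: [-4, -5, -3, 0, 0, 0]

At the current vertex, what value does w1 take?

w1 is basic (row 1); its value is the RHS of that row, 8.

8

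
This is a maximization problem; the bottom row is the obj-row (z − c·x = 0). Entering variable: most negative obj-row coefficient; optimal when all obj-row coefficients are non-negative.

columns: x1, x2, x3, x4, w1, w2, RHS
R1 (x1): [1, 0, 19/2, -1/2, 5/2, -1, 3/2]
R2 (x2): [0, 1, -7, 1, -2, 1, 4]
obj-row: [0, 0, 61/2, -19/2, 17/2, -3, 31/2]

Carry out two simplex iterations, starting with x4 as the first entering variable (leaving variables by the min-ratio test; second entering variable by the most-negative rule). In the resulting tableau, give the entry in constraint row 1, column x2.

1/12

Ratio test on column x4 — row 1: entry -1/2 ≤ 0; row 2: 4/1 = 4. Minimum is 4 at row 2 (x2 leaves); pivot element 1.
Divide row 2 by 1; eliminate column x4 from the other rows.
Second iteration: most negative obj-row entry is -36 in column x3, so x3 enters.
Ratio test on column x3 — row 1: (7/2)/6 = 7/12; row 2: entry -7 ≤ 0. Minimum is 7/12 at row 1 (x1 leaves); pivot element 6.
Divide row 1 by 6; eliminate column x3 from the other rows.
After both pivots, the entry at constraint row 1, column x2 is 1/12.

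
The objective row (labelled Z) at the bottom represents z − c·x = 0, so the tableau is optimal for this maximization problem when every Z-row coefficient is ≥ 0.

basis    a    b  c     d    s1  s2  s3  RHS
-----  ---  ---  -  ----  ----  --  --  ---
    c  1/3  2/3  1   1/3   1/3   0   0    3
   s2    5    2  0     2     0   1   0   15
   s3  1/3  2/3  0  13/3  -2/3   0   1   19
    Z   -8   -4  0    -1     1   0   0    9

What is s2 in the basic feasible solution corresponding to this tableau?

15

s2 is basic (row 2); its value is the RHS of that row, 15.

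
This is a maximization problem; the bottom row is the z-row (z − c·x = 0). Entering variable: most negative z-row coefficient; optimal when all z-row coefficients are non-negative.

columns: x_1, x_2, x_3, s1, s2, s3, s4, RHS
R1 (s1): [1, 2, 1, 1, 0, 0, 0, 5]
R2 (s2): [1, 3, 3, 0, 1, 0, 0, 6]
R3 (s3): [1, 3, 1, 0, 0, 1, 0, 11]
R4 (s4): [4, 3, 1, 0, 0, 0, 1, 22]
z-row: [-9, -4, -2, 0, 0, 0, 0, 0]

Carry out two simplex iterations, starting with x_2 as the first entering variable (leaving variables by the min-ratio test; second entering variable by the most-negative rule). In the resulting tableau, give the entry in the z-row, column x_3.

-21

Ratio test on column x_2 — row 1: 5/2 = 5/2; row 2: 6/3 = 2; row 3: 11/3 = 11/3; row 4: 22/3 = 22/3. Minimum is 2 at row 2 (s2 leaves); pivot element 3.
Divide row 2 by 3; eliminate column x_2 from the other rows.
Second iteration: most negative z-row entry is -23/3 in column x_1, so x_1 enters.
Ratio test on column x_1 — row 1: 1/(1/3) = 3; row 2: 2/(1/3) = 6; row 3: entry 0 ≤ 0; row 4: 16/3 = 16/3. Minimum is 3 at row 1 (s1 leaves); pivot element 1/3.
Divide row 1 by 1/3; eliminate column x_1 from the other rows.
After both pivots, the entry at the z-row, column x_3 is -21.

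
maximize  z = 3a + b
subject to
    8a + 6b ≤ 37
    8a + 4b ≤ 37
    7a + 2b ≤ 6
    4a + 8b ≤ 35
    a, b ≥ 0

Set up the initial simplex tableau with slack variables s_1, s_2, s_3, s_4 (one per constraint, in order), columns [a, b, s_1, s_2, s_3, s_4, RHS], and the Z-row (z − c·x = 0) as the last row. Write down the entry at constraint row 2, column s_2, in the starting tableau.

Slack s_2 belongs to constraint 2; its column is the unit vector e_2, so the entry in row 2 is 1.

1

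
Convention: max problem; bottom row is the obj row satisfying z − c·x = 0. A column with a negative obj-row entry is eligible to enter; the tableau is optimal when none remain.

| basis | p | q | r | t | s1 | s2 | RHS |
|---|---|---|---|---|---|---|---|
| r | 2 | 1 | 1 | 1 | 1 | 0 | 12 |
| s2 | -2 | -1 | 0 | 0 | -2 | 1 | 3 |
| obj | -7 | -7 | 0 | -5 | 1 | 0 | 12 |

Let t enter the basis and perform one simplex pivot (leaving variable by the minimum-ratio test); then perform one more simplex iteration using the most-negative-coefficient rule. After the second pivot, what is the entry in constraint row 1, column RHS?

Ratio test on column t — row 1: 12/1 = 12; row 2: entry 0 ≤ 0. Minimum is 12 at row 1 (r leaves); pivot element 1.
Divide row 1 by 1; eliminate column t from the other rows.
Second iteration: most negative obj-row entry is -2 in column q, so q enters.
Ratio test on column q — row 1: 12/1 = 12; row 2: entry -1 ≤ 0. Minimum is 12 at row 1 (t leaves); pivot element 1.
Divide row 1 by 1; eliminate column q from the other rows.
After both pivots, the entry at constraint row 1, column RHS is 12.

12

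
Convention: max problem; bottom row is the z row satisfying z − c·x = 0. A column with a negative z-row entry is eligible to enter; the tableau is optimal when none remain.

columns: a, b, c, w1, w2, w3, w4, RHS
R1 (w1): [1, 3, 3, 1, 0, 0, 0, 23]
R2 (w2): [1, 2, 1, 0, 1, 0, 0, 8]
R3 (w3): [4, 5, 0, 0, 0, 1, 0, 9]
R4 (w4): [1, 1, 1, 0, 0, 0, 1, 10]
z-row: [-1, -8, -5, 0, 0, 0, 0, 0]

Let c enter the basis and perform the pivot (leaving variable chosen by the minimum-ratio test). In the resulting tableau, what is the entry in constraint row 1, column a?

1/3

Ratio test on column c — row 1: 23/3 = 23/3; row 2: 8/1 = 8; row 3: entry 0 ≤ 0; row 4: 10/1 = 10. Minimum is 23/3 at row 1 (w1 leaves); pivot element 3.
Divide row 1 by 3; eliminate column c from the other rows.
In the new row 1, the a entry is the old entry divided by the pivot: 1/3 = 1/3.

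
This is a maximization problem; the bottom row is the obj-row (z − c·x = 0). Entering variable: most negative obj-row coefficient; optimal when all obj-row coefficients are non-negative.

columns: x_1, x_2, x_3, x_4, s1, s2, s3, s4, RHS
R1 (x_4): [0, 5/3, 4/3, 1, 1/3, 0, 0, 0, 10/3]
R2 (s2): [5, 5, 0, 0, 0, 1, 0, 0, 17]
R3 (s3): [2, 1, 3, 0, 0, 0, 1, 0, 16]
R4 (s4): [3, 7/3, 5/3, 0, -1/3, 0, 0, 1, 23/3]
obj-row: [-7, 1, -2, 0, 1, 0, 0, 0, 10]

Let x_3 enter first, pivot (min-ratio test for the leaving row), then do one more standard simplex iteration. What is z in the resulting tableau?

Ratio test on column x_3 — row 1: (10/3)/(4/3) = 5/2; row 2: entry 0 ≤ 0; row 3: 16/3 = 16/3; row 4: (23/3)/(5/3) = 23/5. Minimum is 5/2 at row 1 (x_4 leaves); pivot element 4/3.
Pivot on row 1; the obj-row RHS becomes 10 − (-2)·(5/2) = 15.
Next entering variable (most negative obj-row entry -7): x_1.
Ratio test on column x_1 — row 1: entry 0 ≤ 0; row 2: 17/5 = 17/5; row 3: (17/2)/2 = 17/4; row 4: (7/2)/3 = 7/6. Minimum is 7/6 at row 4 (s4 leaves); pivot element 3.
After the second pivot the obj-row RHS is 15 − (-7)·(7/6) = 139/6.

139/6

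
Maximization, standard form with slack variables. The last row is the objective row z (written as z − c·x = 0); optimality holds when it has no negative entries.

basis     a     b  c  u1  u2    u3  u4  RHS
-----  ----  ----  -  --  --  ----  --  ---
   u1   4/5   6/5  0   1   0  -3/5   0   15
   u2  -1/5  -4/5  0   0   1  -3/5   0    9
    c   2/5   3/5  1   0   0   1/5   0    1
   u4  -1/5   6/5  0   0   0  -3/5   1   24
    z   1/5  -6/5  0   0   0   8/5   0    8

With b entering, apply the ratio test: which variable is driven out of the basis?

c

Column b entries and ratios — u1: 15/(6/5) = 25/2; u2: -4/5 ≤ 0, skip; c: 1/(3/5) = 5/3; u4: 24/(6/5) = 20.
Smallest ratio is 5/3 in the row of c, so c leaves.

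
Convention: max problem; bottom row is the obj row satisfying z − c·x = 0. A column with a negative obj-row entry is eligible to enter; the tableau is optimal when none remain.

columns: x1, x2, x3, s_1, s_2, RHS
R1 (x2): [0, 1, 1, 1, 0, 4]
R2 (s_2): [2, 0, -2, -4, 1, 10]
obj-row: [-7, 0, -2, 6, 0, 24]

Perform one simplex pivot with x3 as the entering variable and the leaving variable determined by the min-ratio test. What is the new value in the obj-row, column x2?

Ratio test on column x3 — row 1: 4/1 = 4; row 2: entry -2 ≤ 0. Minimum is 4 at row 1 (x2 leaves); pivot element 1.
Divide row 1 by 1; eliminate column x3 from the other rows.
obj-row update in column x2: 0 − (-2)·1 = 2.

2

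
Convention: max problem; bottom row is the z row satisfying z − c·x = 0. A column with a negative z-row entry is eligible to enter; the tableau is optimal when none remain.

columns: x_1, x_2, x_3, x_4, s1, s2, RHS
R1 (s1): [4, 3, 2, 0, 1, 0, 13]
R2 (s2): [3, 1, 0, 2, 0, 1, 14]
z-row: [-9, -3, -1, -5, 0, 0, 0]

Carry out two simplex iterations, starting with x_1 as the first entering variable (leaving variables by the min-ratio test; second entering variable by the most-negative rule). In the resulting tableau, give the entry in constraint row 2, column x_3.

-3/4

Ratio test on column x_1 — row 1: 13/4 = 13/4; row 2: 14/3 = 14/3. Minimum is 13/4 at row 1 (s1 leaves); pivot element 4.
Divide row 1 by 4; eliminate column x_1 from the other rows.
Second iteration: most negative z-row entry is -5 in column x_4, so x_4 enters.
Ratio test on column x_4 — row 1: entry 0 ≤ 0; row 2: (17/4)/2 = 17/8. Minimum is 17/8 at row 2 (s2 leaves); pivot element 2.
Divide row 2 by 2; eliminate column x_4 from the other rows.
After both pivots, the entry at constraint row 2, column x_3 is -3/4.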